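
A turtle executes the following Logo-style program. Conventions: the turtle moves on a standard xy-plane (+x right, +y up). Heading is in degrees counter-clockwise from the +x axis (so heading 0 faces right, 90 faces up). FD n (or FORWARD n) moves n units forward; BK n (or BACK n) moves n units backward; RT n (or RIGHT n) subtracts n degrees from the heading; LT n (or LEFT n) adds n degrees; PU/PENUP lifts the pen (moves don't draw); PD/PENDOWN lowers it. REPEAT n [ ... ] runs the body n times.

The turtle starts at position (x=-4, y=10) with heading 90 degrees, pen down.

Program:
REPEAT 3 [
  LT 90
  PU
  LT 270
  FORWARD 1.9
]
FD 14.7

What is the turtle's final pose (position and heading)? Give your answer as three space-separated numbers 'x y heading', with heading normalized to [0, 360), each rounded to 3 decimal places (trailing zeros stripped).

Executing turtle program step by step:
Start: pos=(-4,10), heading=90, pen down
REPEAT 3 [
  -- iteration 1/3 --
  LT 90: heading 90 -> 180
  PU: pen up
  LT 270: heading 180 -> 90
  FD 1.9: (-4,10) -> (-4,11.9) [heading=90, move]
  -- iteration 2/3 --
  LT 90: heading 90 -> 180
  PU: pen up
  LT 270: heading 180 -> 90
  FD 1.9: (-4,11.9) -> (-4,13.8) [heading=90, move]
  -- iteration 3/3 --
  LT 90: heading 90 -> 180
  PU: pen up
  LT 270: heading 180 -> 90
  FD 1.9: (-4,13.8) -> (-4,15.7) [heading=90, move]
]
FD 14.7: (-4,15.7) -> (-4,30.4) [heading=90, move]
Final: pos=(-4,30.4), heading=90, 0 segment(s) drawn

Answer: -4 30.4 90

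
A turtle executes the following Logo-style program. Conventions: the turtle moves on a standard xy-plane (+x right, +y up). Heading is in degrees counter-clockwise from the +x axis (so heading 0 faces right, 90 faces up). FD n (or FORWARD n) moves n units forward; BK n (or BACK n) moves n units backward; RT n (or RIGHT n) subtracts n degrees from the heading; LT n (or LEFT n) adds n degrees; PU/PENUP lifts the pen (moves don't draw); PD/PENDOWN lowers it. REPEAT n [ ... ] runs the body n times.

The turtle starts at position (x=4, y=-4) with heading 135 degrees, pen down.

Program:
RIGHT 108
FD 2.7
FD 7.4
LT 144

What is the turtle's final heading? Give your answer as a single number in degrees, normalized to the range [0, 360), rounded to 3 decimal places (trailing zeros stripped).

Executing turtle program step by step:
Start: pos=(4,-4), heading=135, pen down
RT 108: heading 135 -> 27
FD 2.7: (4,-4) -> (6.406,-2.774) [heading=27, draw]
FD 7.4: (6.406,-2.774) -> (12.999,0.585) [heading=27, draw]
LT 144: heading 27 -> 171
Final: pos=(12.999,0.585), heading=171, 2 segment(s) drawn

Answer: 171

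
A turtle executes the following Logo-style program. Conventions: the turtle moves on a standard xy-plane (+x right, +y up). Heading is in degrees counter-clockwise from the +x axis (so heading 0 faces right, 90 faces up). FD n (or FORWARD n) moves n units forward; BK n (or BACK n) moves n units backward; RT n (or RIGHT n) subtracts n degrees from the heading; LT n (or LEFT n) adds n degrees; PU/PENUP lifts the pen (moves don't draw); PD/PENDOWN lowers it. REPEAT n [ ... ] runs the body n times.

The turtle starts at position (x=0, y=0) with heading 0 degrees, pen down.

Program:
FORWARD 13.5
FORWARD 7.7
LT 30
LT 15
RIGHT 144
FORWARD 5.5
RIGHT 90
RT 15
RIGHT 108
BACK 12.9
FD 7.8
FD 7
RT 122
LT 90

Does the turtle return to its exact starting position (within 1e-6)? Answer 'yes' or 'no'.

Executing turtle program step by step:
Start: pos=(0,0), heading=0, pen down
FD 13.5: (0,0) -> (13.5,0) [heading=0, draw]
FD 7.7: (13.5,0) -> (21.2,0) [heading=0, draw]
LT 30: heading 0 -> 30
LT 15: heading 30 -> 45
RT 144: heading 45 -> 261
FD 5.5: (21.2,0) -> (20.34,-5.432) [heading=261, draw]
RT 90: heading 261 -> 171
RT 15: heading 171 -> 156
RT 108: heading 156 -> 48
BK 12.9: (20.34,-5.432) -> (11.708,-15.019) [heading=48, draw]
FD 7.8: (11.708,-15.019) -> (16.927,-9.222) [heading=48, draw]
FD 7: (16.927,-9.222) -> (21.611,-4.02) [heading=48, draw]
RT 122: heading 48 -> 286
LT 90: heading 286 -> 16
Final: pos=(21.611,-4.02), heading=16, 6 segment(s) drawn

Start position: (0, 0)
Final position: (21.611, -4.02)
Distance = 21.982; >= 1e-6 -> NOT closed

Answer: no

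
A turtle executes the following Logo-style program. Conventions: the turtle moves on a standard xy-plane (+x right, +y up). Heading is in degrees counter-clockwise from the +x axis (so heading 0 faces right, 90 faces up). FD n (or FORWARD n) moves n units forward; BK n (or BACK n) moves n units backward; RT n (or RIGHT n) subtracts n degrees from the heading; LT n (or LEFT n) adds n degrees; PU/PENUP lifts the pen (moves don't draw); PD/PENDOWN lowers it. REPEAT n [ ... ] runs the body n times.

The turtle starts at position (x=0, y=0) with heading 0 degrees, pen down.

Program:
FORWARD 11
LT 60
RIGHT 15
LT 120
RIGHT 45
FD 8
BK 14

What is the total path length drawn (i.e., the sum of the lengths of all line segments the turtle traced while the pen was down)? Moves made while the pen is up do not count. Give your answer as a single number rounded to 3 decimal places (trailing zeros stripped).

Executing turtle program step by step:
Start: pos=(0,0), heading=0, pen down
FD 11: (0,0) -> (11,0) [heading=0, draw]
LT 60: heading 0 -> 60
RT 15: heading 60 -> 45
LT 120: heading 45 -> 165
RT 45: heading 165 -> 120
FD 8: (11,0) -> (7,6.928) [heading=120, draw]
BK 14: (7,6.928) -> (14,-5.196) [heading=120, draw]
Final: pos=(14,-5.196), heading=120, 3 segment(s) drawn

Segment lengths:
  seg 1: (0,0) -> (11,0), length = 11
  seg 2: (11,0) -> (7,6.928), length = 8
  seg 3: (7,6.928) -> (14,-5.196), length = 14
Total = 33

Answer: 33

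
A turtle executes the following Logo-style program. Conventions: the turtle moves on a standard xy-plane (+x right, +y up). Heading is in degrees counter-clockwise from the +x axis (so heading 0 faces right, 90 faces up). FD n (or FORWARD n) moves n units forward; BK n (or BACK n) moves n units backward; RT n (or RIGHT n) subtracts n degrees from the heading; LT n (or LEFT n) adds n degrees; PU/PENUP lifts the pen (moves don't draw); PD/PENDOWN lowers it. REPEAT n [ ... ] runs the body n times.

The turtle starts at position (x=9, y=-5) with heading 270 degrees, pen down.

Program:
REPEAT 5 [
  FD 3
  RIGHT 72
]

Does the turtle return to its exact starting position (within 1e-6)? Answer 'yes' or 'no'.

Answer: yes

Derivation:
Executing turtle program step by step:
Start: pos=(9,-5), heading=270, pen down
REPEAT 5 [
  -- iteration 1/5 --
  FD 3: (9,-5) -> (9,-8) [heading=270, draw]
  RT 72: heading 270 -> 198
  -- iteration 2/5 --
  FD 3: (9,-8) -> (6.147,-8.927) [heading=198, draw]
  RT 72: heading 198 -> 126
  -- iteration 3/5 --
  FD 3: (6.147,-8.927) -> (4.383,-6.5) [heading=126, draw]
  RT 72: heading 126 -> 54
  -- iteration 4/5 --
  FD 3: (4.383,-6.5) -> (6.147,-4.073) [heading=54, draw]
  RT 72: heading 54 -> 342
  -- iteration 5/5 --
  FD 3: (6.147,-4.073) -> (9,-5) [heading=342, draw]
  RT 72: heading 342 -> 270
]
Final: pos=(9,-5), heading=270, 5 segment(s) drawn

Start position: (9, -5)
Final position: (9, -5)
Distance = 0; < 1e-6 -> CLOSED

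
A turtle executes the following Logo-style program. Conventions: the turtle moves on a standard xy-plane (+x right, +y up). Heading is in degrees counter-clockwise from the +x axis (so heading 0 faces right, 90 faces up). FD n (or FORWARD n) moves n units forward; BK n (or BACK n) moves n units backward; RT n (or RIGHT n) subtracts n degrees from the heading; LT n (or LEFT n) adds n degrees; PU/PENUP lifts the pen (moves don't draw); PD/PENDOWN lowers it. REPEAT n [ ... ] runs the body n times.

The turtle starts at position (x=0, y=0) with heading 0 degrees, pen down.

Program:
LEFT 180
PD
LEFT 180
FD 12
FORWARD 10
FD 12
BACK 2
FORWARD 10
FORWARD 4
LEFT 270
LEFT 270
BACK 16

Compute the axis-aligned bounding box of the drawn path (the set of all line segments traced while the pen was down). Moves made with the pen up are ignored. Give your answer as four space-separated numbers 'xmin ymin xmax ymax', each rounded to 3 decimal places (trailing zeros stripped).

Executing turtle program step by step:
Start: pos=(0,0), heading=0, pen down
LT 180: heading 0 -> 180
PD: pen down
LT 180: heading 180 -> 0
FD 12: (0,0) -> (12,0) [heading=0, draw]
FD 10: (12,0) -> (22,0) [heading=0, draw]
FD 12: (22,0) -> (34,0) [heading=0, draw]
BK 2: (34,0) -> (32,0) [heading=0, draw]
FD 10: (32,0) -> (42,0) [heading=0, draw]
FD 4: (42,0) -> (46,0) [heading=0, draw]
LT 270: heading 0 -> 270
LT 270: heading 270 -> 180
BK 16: (46,0) -> (62,0) [heading=180, draw]
Final: pos=(62,0), heading=180, 7 segment(s) drawn

Segment endpoints: x in {0, 12, 22, 32, 34, 42, 46, 62}, y in {0, 0, 0, 0, 0, 0, 0, 0}
xmin=0, ymin=0, xmax=62, ymax=0

Answer: 0 0 62 0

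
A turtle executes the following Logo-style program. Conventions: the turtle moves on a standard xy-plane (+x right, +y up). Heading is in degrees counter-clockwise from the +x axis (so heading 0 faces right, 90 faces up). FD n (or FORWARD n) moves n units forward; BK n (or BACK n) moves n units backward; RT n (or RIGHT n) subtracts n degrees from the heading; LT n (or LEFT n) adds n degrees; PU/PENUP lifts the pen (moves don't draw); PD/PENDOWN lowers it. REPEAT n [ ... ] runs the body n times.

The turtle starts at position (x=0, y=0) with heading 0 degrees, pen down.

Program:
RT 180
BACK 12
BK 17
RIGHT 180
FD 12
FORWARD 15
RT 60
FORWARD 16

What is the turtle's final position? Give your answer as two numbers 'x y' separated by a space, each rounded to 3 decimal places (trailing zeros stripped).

Executing turtle program step by step:
Start: pos=(0,0), heading=0, pen down
RT 180: heading 0 -> 180
BK 12: (0,0) -> (12,0) [heading=180, draw]
BK 17: (12,0) -> (29,0) [heading=180, draw]
RT 180: heading 180 -> 0
FD 12: (29,0) -> (41,0) [heading=0, draw]
FD 15: (41,0) -> (56,0) [heading=0, draw]
RT 60: heading 0 -> 300
FD 16: (56,0) -> (64,-13.856) [heading=300, draw]
Final: pos=(64,-13.856), heading=300, 5 segment(s) drawn

Answer: 64 -13.856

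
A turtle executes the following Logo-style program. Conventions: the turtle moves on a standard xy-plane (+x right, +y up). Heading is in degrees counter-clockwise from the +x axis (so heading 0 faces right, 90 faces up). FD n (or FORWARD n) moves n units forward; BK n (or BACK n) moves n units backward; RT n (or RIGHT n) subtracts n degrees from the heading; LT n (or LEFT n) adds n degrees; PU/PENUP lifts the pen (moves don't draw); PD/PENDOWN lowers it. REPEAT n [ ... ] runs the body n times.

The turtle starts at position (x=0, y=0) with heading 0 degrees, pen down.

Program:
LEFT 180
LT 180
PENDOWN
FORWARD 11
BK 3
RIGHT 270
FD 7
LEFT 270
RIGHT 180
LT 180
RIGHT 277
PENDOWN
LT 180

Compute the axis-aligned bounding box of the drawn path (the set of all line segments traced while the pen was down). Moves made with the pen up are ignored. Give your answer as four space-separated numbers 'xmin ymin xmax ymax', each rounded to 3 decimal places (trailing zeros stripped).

Answer: 0 0 11 7

Derivation:
Executing turtle program step by step:
Start: pos=(0,0), heading=0, pen down
LT 180: heading 0 -> 180
LT 180: heading 180 -> 0
PD: pen down
FD 11: (0,0) -> (11,0) [heading=0, draw]
BK 3: (11,0) -> (8,0) [heading=0, draw]
RT 270: heading 0 -> 90
FD 7: (8,0) -> (8,7) [heading=90, draw]
LT 270: heading 90 -> 0
RT 180: heading 0 -> 180
LT 180: heading 180 -> 0
RT 277: heading 0 -> 83
PD: pen down
LT 180: heading 83 -> 263
Final: pos=(8,7), heading=263, 3 segment(s) drawn

Segment endpoints: x in {0, 8, 11}, y in {0, 0, 0, 7}
xmin=0, ymin=0, xmax=11, ymax=7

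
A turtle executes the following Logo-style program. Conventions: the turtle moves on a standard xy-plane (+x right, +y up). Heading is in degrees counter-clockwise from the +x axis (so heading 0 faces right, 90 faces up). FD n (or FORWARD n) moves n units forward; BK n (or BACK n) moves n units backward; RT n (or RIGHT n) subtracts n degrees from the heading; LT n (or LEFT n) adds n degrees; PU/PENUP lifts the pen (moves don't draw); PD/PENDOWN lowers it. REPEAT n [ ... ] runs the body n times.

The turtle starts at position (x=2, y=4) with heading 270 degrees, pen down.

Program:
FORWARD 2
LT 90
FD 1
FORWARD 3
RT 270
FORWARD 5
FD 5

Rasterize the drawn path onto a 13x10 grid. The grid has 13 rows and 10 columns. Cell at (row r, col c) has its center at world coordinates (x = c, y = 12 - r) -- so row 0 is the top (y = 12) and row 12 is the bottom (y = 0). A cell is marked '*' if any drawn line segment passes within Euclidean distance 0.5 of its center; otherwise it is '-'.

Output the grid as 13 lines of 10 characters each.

Answer: ------*---
------*---
------*---
------*---
------*---
------*---
------*---
------*---
--*---*---
--*---*---
--*****---
----------
----------

Derivation:
Segment 0: (2,4) -> (2,2)
Segment 1: (2,2) -> (3,2)
Segment 2: (3,2) -> (6,2)
Segment 3: (6,2) -> (6,7)
Segment 4: (6,7) -> (6,12)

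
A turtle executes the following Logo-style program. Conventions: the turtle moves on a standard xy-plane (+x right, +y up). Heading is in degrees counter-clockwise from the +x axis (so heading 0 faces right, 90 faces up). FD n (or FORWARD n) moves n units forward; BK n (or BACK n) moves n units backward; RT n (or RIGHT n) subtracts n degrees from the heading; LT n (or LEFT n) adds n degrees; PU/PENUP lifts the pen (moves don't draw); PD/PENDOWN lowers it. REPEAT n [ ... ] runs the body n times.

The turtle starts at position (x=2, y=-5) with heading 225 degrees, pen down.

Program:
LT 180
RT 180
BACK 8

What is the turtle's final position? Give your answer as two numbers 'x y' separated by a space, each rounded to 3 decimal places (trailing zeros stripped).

Answer: 7.657 0.657

Derivation:
Executing turtle program step by step:
Start: pos=(2,-5), heading=225, pen down
LT 180: heading 225 -> 45
RT 180: heading 45 -> 225
BK 8: (2,-5) -> (7.657,0.657) [heading=225, draw]
Final: pos=(7.657,0.657), heading=225, 1 segment(s) drawn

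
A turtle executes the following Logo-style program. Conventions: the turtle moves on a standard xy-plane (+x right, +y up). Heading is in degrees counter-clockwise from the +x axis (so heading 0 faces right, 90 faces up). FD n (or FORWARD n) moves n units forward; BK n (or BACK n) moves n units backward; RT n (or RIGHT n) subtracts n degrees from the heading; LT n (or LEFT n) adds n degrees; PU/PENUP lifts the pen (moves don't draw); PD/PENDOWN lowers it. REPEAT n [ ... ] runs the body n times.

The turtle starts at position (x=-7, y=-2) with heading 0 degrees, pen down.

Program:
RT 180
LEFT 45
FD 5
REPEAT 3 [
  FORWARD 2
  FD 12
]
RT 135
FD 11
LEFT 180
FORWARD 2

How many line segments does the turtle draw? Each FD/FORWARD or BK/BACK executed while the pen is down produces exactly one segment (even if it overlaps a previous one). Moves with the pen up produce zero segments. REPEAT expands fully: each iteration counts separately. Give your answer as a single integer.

Answer: 9

Derivation:
Executing turtle program step by step:
Start: pos=(-7,-2), heading=0, pen down
RT 180: heading 0 -> 180
LT 45: heading 180 -> 225
FD 5: (-7,-2) -> (-10.536,-5.536) [heading=225, draw]
REPEAT 3 [
  -- iteration 1/3 --
  FD 2: (-10.536,-5.536) -> (-11.95,-6.95) [heading=225, draw]
  FD 12: (-11.95,-6.95) -> (-20.435,-15.435) [heading=225, draw]
  -- iteration 2/3 --
  FD 2: (-20.435,-15.435) -> (-21.849,-16.849) [heading=225, draw]
  FD 12: (-21.849,-16.849) -> (-30.335,-25.335) [heading=225, draw]
  -- iteration 3/3 --
  FD 2: (-30.335,-25.335) -> (-31.749,-26.749) [heading=225, draw]
  FD 12: (-31.749,-26.749) -> (-40.234,-35.234) [heading=225, draw]
]
RT 135: heading 225 -> 90
FD 11: (-40.234,-35.234) -> (-40.234,-24.234) [heading=90, draw]
LT 180: heading 90 -> 270
FD 2: (-40.234,-24.234) -> (-40.234,-26.234) [heading=270, draw]
Final: pos=(-40.234,-26.234), heading=270, 9 segment(s) drawn
Segments drawn: 9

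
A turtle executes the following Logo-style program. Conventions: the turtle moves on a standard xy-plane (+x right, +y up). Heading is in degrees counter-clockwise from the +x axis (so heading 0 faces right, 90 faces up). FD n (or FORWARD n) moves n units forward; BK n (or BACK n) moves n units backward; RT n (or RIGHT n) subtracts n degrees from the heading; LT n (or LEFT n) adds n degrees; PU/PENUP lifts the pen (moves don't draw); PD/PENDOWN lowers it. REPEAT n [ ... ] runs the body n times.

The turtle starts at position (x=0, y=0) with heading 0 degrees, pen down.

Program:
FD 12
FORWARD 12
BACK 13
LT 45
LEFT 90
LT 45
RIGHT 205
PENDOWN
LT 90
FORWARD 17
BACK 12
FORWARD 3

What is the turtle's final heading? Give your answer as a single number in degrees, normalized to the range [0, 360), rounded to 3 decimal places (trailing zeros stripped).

Executing turtle program step by step:
Start: pos=(0,0), heading=0, pen down
FD 12: (0,0) -> (12,0) [heading=0, draw]
FD 12: (12,0) -> (24,0) [heading=0, draw]
BK 13: (24,0) -> (11,0) [heading=0, draw]
LT 45: heading 0 -> 45
LT 90: heading 45 -> 135
LT 45: heading 135 -> 180
RT 205: heading 180 -> 335
PD: pen down
LT 90: heading 335 -> 65
FD 17: (11,0) -> (18.185,15.407) [heading=65, draw]
BK 12: (18.185,15.407) -> (13.113,4.532) [heading=65, draw]
FD 3: (13.113,4.532) -> (14.381,7.25) [heading=65, draw]
Final: pos=(14.381,7.25), heading=65, 6 segment(s) drawn

Answer: 65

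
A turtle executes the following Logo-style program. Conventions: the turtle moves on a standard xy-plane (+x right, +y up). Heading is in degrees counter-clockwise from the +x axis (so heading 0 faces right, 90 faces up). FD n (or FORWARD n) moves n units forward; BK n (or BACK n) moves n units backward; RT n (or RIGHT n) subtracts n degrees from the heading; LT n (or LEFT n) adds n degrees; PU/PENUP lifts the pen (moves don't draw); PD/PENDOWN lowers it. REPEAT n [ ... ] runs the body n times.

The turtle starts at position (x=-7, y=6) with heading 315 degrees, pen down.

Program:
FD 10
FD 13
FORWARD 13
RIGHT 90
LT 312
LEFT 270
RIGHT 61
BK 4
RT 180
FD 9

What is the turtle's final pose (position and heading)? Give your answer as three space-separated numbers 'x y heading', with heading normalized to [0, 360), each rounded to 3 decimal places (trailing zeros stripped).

Answer: 6.772 -25.155 206

Derivation:
Executing turtle program step by step:
Start: pos=(-7,6), heading=315, pen down
FD 10: (-7,6) -> (0.071,-1.071) [heading=315, draw]
FD 13: (0.071,-1.071) -> (9.263,-10.263) [heading=315, draw]
FD 13: (9.263,-10.263) -> (18.456,-19.456) [heading=315, draw]
RT 90: heading 315 -> 225
LT 312: heading 225 -> 177
LT 270: heading 177 -> 87
RT 61: heading 87 -> 26
BK 4: (18.456,-19.456) -> (14.861,-21.209) [heading=26, draw]
RT 180: heading 26 -> 206
FD 9: (14.861,-21.209) -> (6.772,-25.155) [heading=206, draw]
Final: pos=(6.772,-25.155), heading=206, 5 segment(s) drawn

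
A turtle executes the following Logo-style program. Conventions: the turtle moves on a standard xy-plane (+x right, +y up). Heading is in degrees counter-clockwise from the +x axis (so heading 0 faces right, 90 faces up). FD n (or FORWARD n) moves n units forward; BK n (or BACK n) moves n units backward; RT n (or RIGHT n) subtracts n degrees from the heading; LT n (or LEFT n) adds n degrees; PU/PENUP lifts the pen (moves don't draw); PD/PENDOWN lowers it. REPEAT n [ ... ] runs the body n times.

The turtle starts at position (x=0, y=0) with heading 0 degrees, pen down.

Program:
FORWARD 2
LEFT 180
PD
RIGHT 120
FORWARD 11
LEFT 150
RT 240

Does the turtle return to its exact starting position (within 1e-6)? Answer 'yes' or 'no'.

Answer: no

Derivation:
Executing turtle program step by step:
Start: pos=(0,0), heading=0, pen down
FD 2: (0,0) -> (2,0) [heading=0, draw]
LT 180: heading 0 -> 180
PD: pen down
RT 120: heading 180 -> 60
FD 11: (2,0) -> (7.5,9.526) [heading=60, draw]
LT 150: heading 60 -> 210
RT 240: heading 210 -> 330
Final: pos=(7.5,9.526), heading=330, 2 segment(s) drawn

Start position: (0, 0)
Final position: (7.5, 9.526)
Distance = 12.124; >= 1e-6 -> NOT closed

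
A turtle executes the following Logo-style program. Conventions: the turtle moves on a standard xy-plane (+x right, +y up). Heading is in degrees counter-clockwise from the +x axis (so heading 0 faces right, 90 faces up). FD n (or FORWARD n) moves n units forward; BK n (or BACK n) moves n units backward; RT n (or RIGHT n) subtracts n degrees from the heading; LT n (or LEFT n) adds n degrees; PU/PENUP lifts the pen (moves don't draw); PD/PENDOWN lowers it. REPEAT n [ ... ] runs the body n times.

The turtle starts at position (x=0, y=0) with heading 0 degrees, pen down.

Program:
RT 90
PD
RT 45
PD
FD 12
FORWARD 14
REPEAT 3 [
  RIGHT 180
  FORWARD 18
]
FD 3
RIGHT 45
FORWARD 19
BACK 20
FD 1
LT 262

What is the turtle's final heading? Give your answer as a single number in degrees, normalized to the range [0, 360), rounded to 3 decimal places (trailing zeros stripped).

Answer: 262

Derivation:
Executing turtle program step by step:
Start: pos=(0,0), heading=0, pen down
RT 90: heading 0 -> 270
PD: pen down
RT 45: heading 270 -> 225
PD: pen down
FD 12: (0,0) -> (-8.485,-8.485) [heading=225, draw]
FD 14: (-8.485,-8.485) -> (-18.385,-18.385) [heading=225, draw]
REPEAT 3 [
  -- iteration 1/3 --
  RT 180: heading 225 -> 45
  FD 18: (-18.385,-18.385) -> (-5.657,-5.657) [heading=45, draw]
  -- iteration 2/3 --
  RT 180: heading 45 -> 225
  FD 18: (-5.657,-5.657) -> (-18.385,-18.385) [heading=225, draw]
  -- iteration 3/3 --
  RT 180: heading 225 -> 45
  FD 18: (-18.385,-18.385) -> (-5.657,-5.657) [heading=45, draw]
]
FD 3: (-5.657,-5.657) -> (-3.536,-3.536) [heading=45, draw]
RT 45: heading 45 -> 0
FD 19: (-3.536,-3.536) -> (15.464,-3.536) [heading=0, draw]
BK 20: (15.464,-3.536) -> (-4.536,-3.536) [heading=0, draw]
FD 1: (-4.536,-3.536) -> (-3.536,-3.536) [heading=0, draw]
LT 262: heading 0 -> 262
Final: pos=(-3.536,-3.536), heading=262, 9 segment(s) drawn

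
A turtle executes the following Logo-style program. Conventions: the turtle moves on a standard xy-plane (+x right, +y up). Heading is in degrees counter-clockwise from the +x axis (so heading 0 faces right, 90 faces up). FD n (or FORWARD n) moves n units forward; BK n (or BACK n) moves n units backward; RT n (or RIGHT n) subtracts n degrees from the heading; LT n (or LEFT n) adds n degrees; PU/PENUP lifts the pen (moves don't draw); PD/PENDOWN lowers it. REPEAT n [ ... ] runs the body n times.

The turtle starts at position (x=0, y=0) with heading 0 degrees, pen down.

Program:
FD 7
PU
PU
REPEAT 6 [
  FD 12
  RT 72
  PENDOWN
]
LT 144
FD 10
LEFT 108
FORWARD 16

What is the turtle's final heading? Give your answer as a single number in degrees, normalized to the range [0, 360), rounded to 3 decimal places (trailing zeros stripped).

Executing turtle program step by step:
Start: pos=(0,0), heading=0, pen down
FD 7: (0,0) -> (7,0) [heading=0, draw]
PU: pen up
PU: pen up
REPEAT 6 [
  -- iteration 1/6 --
  FD 12: (7,0) -> (19,0) [heading=0, move]
  RT 72: heading 0 -> 288
  PD: pen down
  -- iteration 2/6 --
  FD 12: (19,0) -> (22.708,-11.413) [heading=288, draw]
  RT 72: heading 288 -> 216
  PD: pen down
  -- iteration 3/6 --
  FD 12: (22.708,-11.413) -> (13,-18.466) [heading=216, draw]
  RT 72: heading 216 -> 144
  PD: pen down
  -- iteration 4/6 --
  FD 12: (13,-18.466) -> (3.292,-11.413) [heading=144, draw]
  RT 72: heading 144 -> 72
  PD: pen down
  -- iteration 5/6 --
  FD 12: (3.292,-11.413) -> (7,0) [heading=72, draw]
  RT 72: heading 72 -> 0
  PD: pen down
  -- iteration 6/6 --
  FD 12: (7,0) -> (19,0) [heading=0, draw]
  RT 72: heading 0 -> 288
  PD: pen down
]
LT 144: heading 288 -> 72
FD 10: (19,0) -> (22.09,9.511) [heading=72, draw]
LT 108: heading 72 -> 180
FD 16: (22.09,9.511) -> (6.09,9.511) [heading=180, draw]
Final: pos=(6.09,9.511), heading=180, 8 segment(s) drawn

Answer: 180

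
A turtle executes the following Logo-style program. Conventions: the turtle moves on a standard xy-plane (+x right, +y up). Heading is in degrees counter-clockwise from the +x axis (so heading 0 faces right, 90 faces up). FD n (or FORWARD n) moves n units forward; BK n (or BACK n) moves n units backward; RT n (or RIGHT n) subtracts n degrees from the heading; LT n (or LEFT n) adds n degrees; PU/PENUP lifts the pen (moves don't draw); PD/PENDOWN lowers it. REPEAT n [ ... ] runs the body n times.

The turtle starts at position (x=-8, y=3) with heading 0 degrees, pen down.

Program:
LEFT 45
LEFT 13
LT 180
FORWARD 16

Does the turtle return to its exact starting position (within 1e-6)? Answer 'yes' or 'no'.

Answer: no

Derivation:
Executing turtle program step by step:
Start: pos=(-8,3), heading=0, pen down
LT 45: heading 0 -> 45
LT 13: heading 45 -> 58
LT 180: heading 58 -> 238
FD 16: (-8,3) -> (-16.479,-10.569) [heading=238, draw]
Final: pos=(-16.479,-10.569), heading=238, 1 segment(s) drawn

Start position: (-8, 3)
Final position: (-16.479, -10.569)
Distance = 16; >= 1e-6 -> NOT closed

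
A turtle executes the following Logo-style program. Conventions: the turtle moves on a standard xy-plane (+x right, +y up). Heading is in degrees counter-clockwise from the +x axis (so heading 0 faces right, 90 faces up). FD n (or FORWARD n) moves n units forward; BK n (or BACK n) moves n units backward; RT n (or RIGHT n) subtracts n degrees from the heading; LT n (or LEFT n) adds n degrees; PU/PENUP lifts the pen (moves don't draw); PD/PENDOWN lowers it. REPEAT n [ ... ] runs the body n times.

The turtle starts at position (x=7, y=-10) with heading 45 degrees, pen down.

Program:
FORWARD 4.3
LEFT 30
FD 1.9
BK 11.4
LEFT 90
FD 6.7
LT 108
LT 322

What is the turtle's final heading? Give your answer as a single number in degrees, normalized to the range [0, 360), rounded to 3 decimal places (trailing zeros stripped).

Executing turtle program step by step:
Start: pos=(7,-10), heading=45, pen down
FD 4.3: (7,-10) -> (10.041,-6.959) [heading=45, draw]
LT 30: heading 45 -> 75
FD 1.9: (10.041,-6.959) -> (10.532,-5.124) [heading=75, draw]
BK 11.4: (10.532,-5.124) -> (7.582,-16.136) [heading=75, draw]
LT 90: heading 75 -> 165
FD 6.7: (7.582,-16.136) -> (1.11,-14.402) [heading=165, draw]
LT 108: heading 165 -> 273
LT 322: heading 273 -> 235
Final: pos=(1.11,-14.402), heading=235, 4 segment(s) drawn

Answer: 235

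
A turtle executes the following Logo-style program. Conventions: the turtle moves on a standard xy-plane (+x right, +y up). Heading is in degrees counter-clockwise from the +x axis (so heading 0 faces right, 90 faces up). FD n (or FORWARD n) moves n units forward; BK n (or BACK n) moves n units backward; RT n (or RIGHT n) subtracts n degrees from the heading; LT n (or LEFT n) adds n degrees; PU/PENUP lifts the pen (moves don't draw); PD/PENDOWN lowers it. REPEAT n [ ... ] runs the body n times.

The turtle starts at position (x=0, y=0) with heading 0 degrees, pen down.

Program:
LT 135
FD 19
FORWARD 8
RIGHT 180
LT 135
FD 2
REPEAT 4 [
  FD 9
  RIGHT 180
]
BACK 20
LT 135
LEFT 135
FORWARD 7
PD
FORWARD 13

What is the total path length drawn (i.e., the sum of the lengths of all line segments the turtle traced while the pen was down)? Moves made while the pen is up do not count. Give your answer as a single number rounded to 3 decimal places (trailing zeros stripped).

Answer: 105

Derivation:
Executing turtle program step by step:
Start: pos=(0,0), heading=0, pen down
LT 135: heading 0 -> 135
FD 19: (0,0) -> (-13.435,13.435) [heading=135, draw]
FD 8: (-13.435,13.435) -> (-19.092,19.092) [heading=135, draw]
RT 180: heading 135 -> 315
LT 135: heading 315 -> 90
FD 2: (-19.092,19.092) -> (-19.092,21.092) [heading=90, draw]
REPEAT 4 [
  -- iteration 1/4 --
  FD 9: (-19.092,21.092) -> (-19.092,30.092) [heading=90, draw]
  RT 180: heading 90 -> 270
  -- iteration 2/4 --
  FD 9: (-19.092,30.092) -> (-19.092,21.092) [heading=270, draw]
  RT 180: heading 270 -> 90
  -- iteration 3/4 --
  FD 9: (-19.092,21.092) -> (-19.092,30.092) [heading=90, draw]
  RT 180: heading 90 -> 270
  -- iteration 4/4 --
  FD 9: (-19.092,30.092) -> (-19.092,21.092) [heading=270, draw]
  RT 180: heading 270 -> 90
]
BK 20: (-19.092,21.092) -> (-19.092,1.092) [heading=90, draw]
LT 135: heading 90 -> 225
LT 135: heading 225 -> 0
FD 7: (-19.092,1.092) -> (-12.092,1.092) [heading=0, draw]
PD: pen down
FD 13: (-12.092,1.092) -> (0.908,1.092) [heading=0, draw]
Final: pos=(0.908,1.092), heading=0, 10 segment(s) drawn

Segment lengths:
  seg 1: (0,0) -> (-13.435,13.435), length = 19
  seg 2: (-13.435,13.435) -> (-19.092,19.092), length = 8
  seg 3: (-19.092,19.092) -> (-19.092,21.092), length = 2
  seg 4: (-19.092,21.092) -> (-19.092,30.092), length = 9
  seg 5: (-19.092,30.092) -> (-19.092,21.092), length = 9
  seg 6: (-19.092,21.092) -> (-19.092,30.092), length = 9
  seg 7: (-19.092,30.092) -> (-19.092,21.092), length = 9
  seg 8: (-19.092,21.092) -> (-19.092,1.092), length = 20
  seg 9: (-19.092,1.092) -> (-12.092,1.092), length = 7
  seg 10: (-12.092,1.092) -> (0.908,1.092), length = 13
Total = 105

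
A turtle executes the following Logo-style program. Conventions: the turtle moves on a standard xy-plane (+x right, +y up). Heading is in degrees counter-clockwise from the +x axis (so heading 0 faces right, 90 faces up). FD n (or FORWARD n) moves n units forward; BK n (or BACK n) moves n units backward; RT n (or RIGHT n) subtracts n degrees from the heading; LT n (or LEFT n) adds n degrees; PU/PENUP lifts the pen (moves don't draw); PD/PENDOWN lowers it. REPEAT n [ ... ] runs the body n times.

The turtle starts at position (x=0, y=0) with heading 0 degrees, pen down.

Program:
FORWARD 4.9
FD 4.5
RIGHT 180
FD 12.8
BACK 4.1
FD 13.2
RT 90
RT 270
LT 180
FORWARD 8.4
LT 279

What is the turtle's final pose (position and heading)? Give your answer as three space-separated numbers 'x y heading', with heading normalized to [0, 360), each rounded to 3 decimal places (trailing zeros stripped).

Answer: -4.1 0 279

Derivation:
Executing turtle program step by step:
Start: pos=(0,0), heading=0, pen down
FD 4.9: (0,0) -> (4.9,0) [heading=0, draw]
FD 4.5: (4.9,0) -> (9.4,0) [heading=0, draw]
RT 180: heading 0 -> 180
FD 12.8: (9.4,0) -> (-3.4,0) [heading=180, draw]
BK 4.1: (-3.4,0) -> (0.7,0) [heading=180, draw]
FD 13.2: (0.7,0) -> (-12.5,0) [heading=180, draw]
RT 90: heading 180 -> 90
RT 270: heading 90 -> 180
LT 180: heading 180 -> 0
FD 8.4: (-12.5,0) -> (-4.1,0) [heading=0, draw]
LT 279: heading 0 -> 279
Final: pos=(-4.1,0), heading=279, 6 segment(s) drawn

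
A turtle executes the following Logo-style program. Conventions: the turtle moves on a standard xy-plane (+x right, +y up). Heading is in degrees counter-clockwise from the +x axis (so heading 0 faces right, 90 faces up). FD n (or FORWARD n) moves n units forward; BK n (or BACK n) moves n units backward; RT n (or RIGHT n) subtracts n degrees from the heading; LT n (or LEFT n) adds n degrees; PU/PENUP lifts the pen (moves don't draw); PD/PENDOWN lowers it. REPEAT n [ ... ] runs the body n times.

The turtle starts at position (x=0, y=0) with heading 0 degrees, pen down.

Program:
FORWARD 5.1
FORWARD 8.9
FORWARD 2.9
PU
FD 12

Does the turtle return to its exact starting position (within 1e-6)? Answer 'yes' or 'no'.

Answer: no

Derivation:
Executing turtle program step by step:
Start: pos=(0,0), heading=0, pen down
FD 5.1: (0,0) -> (5.1,0) [heading=0, draw]
FD 8.9: (5.1,0) -> (14,0) [heading=0, draw]
FD 2.9: (14,0) -> (16.9,0) [heading=0, draw]
PU: pen up
FD 12: (16.9,0) -> (28.9,0) [heading=0, move]
Final: pos=(28.9,0), heading=0, 3 segment(s) drawn

Start position: (0, 0)
Final position: (28.9, 0)
Distance = 28.9; >= 1e-6 -> NOT closed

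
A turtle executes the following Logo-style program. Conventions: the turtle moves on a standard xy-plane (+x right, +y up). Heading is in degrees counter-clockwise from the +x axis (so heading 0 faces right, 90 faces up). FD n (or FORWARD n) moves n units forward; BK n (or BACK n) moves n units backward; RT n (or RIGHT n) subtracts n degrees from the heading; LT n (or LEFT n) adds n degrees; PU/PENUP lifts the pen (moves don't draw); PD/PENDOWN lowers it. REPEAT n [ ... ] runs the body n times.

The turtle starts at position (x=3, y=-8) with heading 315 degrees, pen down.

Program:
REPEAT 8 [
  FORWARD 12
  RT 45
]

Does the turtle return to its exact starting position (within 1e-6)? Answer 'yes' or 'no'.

Answer: yes

Derivation:
Executing turtle program step by step:
Start: pos=(3,-8), heading=315, pen down
REPEAT 8 [
  -- iteration 1/8 --
  FD 12: (3,-8) -> (11.485,-16.485) [heading=315, draw]
  RT 45: heading 315 -> 270
  -- iteration 2/8 --
  FD 12: (11.485,-16.485) -> (11.485,-28.485) [heading=270, draw]
  RT 45: heading 270 -> 225
  -- iteration 3/8 --
  FD 12: (11.485,-28.485) -> (3,-36.971) [heading=225, draw]
  RT 45: heading 225 -> 180
  -- iteration 4/8 --
  FD 12: (3,-36.971) -> (-9,-36.971) [heading=180, draw]
  RT 45: heading 180 -> 135
  -- iteration 5/8 --
  FD 12: (-9,-36.971) -> (-17.485,-28.485) [heading=135, draw]
  RT 45: heading 135 -> 90
  -- iteration 6/8 --
  FD 12: (-17.485,-28.485) -> (-17.485,-16.485) [heading=90, draw]
  RT 45: heading 90 -> 45
  -- iteration 7/8 --
  FD 12: (-17.485,-16.485) -> (-9,-8) [heading=45, draw]
  RT 45: heading 45 -> 0
  -- iteration 8/8 --
  FD 12: (-9,-8) -> (3,-8) [heading=0, draw]
  RT 45: heading 0 -> 315
]
Final: pos=(3,-8), heading=315, 8 segment(s) drawn

Start position: (3, -8)
Final position: (3, -8)
Distance = 0; < 1e-6 -> CLOSED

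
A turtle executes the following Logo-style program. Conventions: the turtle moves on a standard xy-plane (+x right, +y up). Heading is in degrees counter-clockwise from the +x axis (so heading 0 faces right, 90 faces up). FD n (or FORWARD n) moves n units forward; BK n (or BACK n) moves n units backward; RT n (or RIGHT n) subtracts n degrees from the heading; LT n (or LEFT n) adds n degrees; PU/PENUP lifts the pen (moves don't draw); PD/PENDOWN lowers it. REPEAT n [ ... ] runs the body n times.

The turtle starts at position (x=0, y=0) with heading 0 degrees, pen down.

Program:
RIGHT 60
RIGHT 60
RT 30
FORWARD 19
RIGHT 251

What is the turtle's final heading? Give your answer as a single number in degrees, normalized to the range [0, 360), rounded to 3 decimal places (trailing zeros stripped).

Answer: 319

Derivation:
Executing turtle program step by step:
Start: pos=(0,0), heading=0, pen down
RT 60: heading 0 -> 300
RT 60: heading 300 -> 240
RT 30: heading 240 -> 210
FD 19: (0,0) -> (-16.454,-9.5) [heading=210, draw]
RT 251: heading 210 -> 319
Final: pos=(-16.454,-9.5), heading=319, 1 segment(s) drawn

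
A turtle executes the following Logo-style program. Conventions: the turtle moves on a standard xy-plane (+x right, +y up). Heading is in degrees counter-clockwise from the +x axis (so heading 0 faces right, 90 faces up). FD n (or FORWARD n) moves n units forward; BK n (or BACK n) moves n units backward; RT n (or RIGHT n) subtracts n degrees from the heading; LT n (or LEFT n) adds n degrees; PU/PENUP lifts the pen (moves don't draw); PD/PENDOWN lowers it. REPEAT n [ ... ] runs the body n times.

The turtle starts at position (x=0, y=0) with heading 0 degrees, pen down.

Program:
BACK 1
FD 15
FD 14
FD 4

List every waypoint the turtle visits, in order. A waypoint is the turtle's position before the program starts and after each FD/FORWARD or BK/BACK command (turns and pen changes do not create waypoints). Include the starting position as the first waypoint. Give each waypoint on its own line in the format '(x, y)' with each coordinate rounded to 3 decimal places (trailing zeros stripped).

Executing turtle program step by step:
Start: pos=(0,0), heading=0, pen down
BK 1: (0,0) -> (-1,0) [heading=0, draw]
FD 15: (-1,0) -> (14,0) [heading=0, draw]
FD 14: (14,0) -> (28,0) [heading=0, draw]
FD 4: (28,0) -> (32,0) [heading=0, draw]
Final: pos=(32,0), heading=0, 4 segment(s) drawn
Waypoints (5 total):
(0, 0)
(-1, 0)
(14, 0)
(28, 0)
(32, 0)

Answer: (0, 0)
(-1, 0)
(14, 0)
(28, 0)
(32, 0)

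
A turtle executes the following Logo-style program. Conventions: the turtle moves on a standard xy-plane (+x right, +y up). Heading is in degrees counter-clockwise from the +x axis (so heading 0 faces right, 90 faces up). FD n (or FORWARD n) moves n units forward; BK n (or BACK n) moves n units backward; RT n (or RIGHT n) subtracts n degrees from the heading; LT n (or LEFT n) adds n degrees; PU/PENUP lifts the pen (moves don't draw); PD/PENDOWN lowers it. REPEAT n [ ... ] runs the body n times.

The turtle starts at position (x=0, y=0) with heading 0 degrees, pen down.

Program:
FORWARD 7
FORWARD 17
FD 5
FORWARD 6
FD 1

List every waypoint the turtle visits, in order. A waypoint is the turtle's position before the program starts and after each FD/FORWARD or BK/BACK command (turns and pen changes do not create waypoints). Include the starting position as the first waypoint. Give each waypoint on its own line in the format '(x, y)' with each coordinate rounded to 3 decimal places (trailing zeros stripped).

Executing turtle program step by step:
Start: pos=(0,0), heading=0, pen down
FD 7: (0,0) -> (7,0) [heading=0, draw]
FD 17: (7,0) -> (24,0) [heading=0, draw]
FD 5: (24,0) -> (29,0) [heading=0, draw]
FD 6: (29,0) -> (35,0) [heading=0, draw]
FD 1: (35,0) -> (36,0) [heading=0, draw]
Final: pos=(36,0), heading=0, 5 segment(s) drawn
Waypoints (6 total):
(0, 0)
(7, 0)
(24, 0)
(29, 0)
(35, 0)
(36, 0)

Answer: (0, 0)
(7, 0)
(24, 0)
(29, 0)
(35, 0)
(36, 0)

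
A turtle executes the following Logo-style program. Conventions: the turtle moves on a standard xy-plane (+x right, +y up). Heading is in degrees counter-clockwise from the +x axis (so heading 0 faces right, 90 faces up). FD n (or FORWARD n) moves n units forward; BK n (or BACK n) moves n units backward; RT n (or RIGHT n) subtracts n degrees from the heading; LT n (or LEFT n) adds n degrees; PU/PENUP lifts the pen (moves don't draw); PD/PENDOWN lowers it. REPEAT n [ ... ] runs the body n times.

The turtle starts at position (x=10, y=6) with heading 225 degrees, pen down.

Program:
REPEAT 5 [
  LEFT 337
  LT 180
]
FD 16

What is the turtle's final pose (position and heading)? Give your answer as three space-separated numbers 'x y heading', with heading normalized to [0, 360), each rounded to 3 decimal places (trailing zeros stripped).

Executing turtle program step by step:
Start: pos=(10,6), heading=225, pen down
REPEAT 5 [
  -- iteration 1/5 --
  LT 337: heading 225 -> 202
  LT 180: heading 202 -> 22
  -- iteration 2/5 --
  LT 337: heading 22 -> 359
  LT 180: heading 359 -> 179
  -- iteration 3/5 --
  LT 337: heading 179 -> 156
  LT 180: heading 156 -> 336
  -- iteration 4/5 --
  LT 337: heading 336 -> 313
  LT 180: heading 313 -> 133
  -- iteration 5/5 --
  LT 337: heading 133 -> 110
  LT 180: heading 110 -> 290
]
FD 16: (10,6) -> (15.472,-9.035) [heading=290, draw]
Final: pos=(15.472,-9.035), heading=290, 1 segment(s) drawn

Answer: 15.472 -9.035 290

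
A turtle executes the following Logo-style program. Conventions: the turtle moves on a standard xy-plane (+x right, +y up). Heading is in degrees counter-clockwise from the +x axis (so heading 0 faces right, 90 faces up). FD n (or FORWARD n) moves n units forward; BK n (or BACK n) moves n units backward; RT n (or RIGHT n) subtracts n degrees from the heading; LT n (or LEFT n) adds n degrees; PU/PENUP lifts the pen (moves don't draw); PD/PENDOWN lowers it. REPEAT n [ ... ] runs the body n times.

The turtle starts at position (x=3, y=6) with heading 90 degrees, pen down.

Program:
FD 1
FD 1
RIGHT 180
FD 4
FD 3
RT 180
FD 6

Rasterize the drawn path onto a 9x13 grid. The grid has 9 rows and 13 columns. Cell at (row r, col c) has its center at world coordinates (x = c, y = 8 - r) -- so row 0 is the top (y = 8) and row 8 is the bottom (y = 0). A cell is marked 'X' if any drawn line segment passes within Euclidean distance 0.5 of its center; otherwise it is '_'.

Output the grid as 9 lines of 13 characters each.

Answer: ___X_________
___X_________
___X_________
___X_________
___X_________
___X_________
___X_________
___X_________
_____________

Derivation:
Segment 0: (3,6) -> (3,7)
Segment 1: (3,7) -> (3,8)
Segment 2: (3,8) -> (3,4)
Segment 3: (3,4) -> (3,1)
Segment 4: (3,1) -> (3,7)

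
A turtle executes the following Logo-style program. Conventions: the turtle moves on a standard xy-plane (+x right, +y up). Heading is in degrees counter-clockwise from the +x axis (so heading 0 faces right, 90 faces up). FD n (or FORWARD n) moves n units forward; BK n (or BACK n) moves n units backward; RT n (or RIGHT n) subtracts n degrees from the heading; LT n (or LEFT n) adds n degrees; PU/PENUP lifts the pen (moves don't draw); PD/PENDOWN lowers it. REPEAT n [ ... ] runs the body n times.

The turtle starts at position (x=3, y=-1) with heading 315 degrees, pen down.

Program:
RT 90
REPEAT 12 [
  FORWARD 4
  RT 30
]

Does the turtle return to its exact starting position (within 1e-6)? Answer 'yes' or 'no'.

Answer: yes

Derivation:
Executing turtle program step by step:
Start: pos=(3,-1), heading=315, pen down
RT 90: heading 315 -> 225
REPEAT 12 [
  -- iteration 1/12 --
  FD 4: (3,-1) -> (0.172,-3.828) [heading=225, draw]
  RT 30: heading 225 -> 195
  -- iteration 2/12 --
  FD 4: (0.172,-3.828) -> (-3.692,-4.864) [heading=195, draw]
  RT 30: heading 195 -> 165
  -- iteration 3/12 --
  FD 4: (-3.692,-4.864) -> (-7.556,-3.828) [heading=165, draw]
  RT 30: heading 165 -> 135
  -- iteration 4/12 --
  FD 4: (-7.556,-3.828) -> (-10.384,-1) [heading=135, draw]
  RT 30: heading 135 -> 105
  -- iteration 5/12 --
  FD 4: (-10.384,-1) -> (-11.42,2.864) [heading=105, draw]
  RT 30: heading 105 -> 75
  -- iteration 6/12 --
  FD 4: (-11.42,2.864) -> (-10.384,6.727) [heading=75, draw]
  RT 30: heading 75 -> 45
  -- iteration 7/12 --
  FD 4: (-10.384,6.727) -> (-7.556,9.556) [heading=45, draw]
  RT 30: heading 45 -> 15
  -- iteration 8/12 --
  FD 4: (-7.556,9.556) -> (-3.692,10.591) [heading=15, draw]
  RT 30: heading 15 -> 345
  -- iteration 9/12 --
  FD 4: (-3.692,10.591) -> (0.172,9.556) [heading=345, draw]
  RT 30: heading 345 -> 315
  -- iteration 10/12 --
  FD 4: (0.172,9.556) -> (3,6.727) [heading=315, draw]
  RT 30: heading 315 -> 285
  -- iteration 11/12 --
  FD 4: (3,6.727) -> (4.035,2.864) [heading=285, draw]
  RT 30: heading 285 -> 255
  -- iteration 12/12 --
  FD 4: (4.035,2.864) -> (3,-1) [heading=255, draw]
  RT 30: heading 255 -> 225
]
Final: pos=(3,-1), heading=225, 12 segment(s) drawn

Start position: (3, -1)
Final position: (3, -1)
Distance = 0; < 1e-6 -> CLOSED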